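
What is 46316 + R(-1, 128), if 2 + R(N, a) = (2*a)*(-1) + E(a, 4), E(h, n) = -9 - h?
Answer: 45921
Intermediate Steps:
R(N, a) = -11 - 3*a (R(N, a) = -2 + ((2*a)*(-1) + (-9 - a)) = -2 + (-2*a + (-9 - a)) = -2 + (-9 - 3*a) = -11 - 3*a)
46316 + R(-1, 128) = 46316 + (-11 - 3*128) = 46316 + (-11 - 384) = 46316 - 395 = 45921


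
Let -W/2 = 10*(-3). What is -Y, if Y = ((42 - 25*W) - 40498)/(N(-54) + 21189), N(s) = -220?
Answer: 41956/20969 ≈ 2.0009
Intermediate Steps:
W = 60 (W = -20*(-3) = -2*(-30) = 60)
Y = -41956/20969 (Y = ((42 - 25*60) - 40498)/(-220 + 21189) = ((42 - 1500) - 40498)/20969 = (-1458 - 40498)*(1/20969) = -41956*1/20969 = -41956/20969 ≈ -2.0009)
-Y = -1*(-41956/20969) = 41956/20969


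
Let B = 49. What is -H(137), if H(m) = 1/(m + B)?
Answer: -1/186 ≈ -0.0053763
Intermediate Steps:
H(m) = 1/(49 + m) (H(m) = 1/(m + 49) = 1/(49 + m))
-H(137) = -1/(49 + 137) = -1/186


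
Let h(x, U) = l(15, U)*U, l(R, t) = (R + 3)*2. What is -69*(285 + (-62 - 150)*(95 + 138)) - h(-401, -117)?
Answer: 3392871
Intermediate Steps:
l(R, t) = 6 + 2*R (l(R, t) = (3 + R)*2 = 6 + 2*R)
h(x, U) = 36*U (h(x, U) = (6 + 2*15)*U = (6 + 30)*U = 36*U)
-69*(285 + (-62 - 150)*(95 + 138)) - h(-401, -117) = -69*(285 + (-62 - 150)*(95 + 138)) - 36*(-117) = -69*(285 - 212*233) - 1*(-4212) = -69*(285 - 49396) + 4212 = -69*(-49111) + 4212 = 3388659 + 4212 = 3392871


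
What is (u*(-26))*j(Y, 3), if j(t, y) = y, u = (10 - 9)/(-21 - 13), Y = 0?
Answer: 39/17 ≈ 2.2941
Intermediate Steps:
u = -1/34 (u = 1/(-34) = 1*(-1/34) = -1/34 ≈ -0.029412)
(u*(-26))*j(Y, 3) = -1/34*(-26)*3 = (13/17)*3 = 39/17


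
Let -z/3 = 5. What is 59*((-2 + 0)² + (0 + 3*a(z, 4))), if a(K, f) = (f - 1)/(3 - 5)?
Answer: -59/2 ≈ -29.500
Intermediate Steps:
z = -15 (z = -3*5 = -15)
a(K, f) = ½ - f/2 (a(K, f) = (-1 + f)/(-2) = (-1 + f)*(-½) = ½ - f/2)
59*((-2 + 0)² + (0 + 3*a(z, 4))) = 59*((-2 + 0)² + (0 + 3*(½ - ½*4))) = 59*((-2)² + (0 + 3*(½ - 2))) = 59*(4 + (0 + 3*(-3/2))) = 59*(4 + (0 - 9/2)) = 59*(4 - 9/2) = 59*(-½) = -59/2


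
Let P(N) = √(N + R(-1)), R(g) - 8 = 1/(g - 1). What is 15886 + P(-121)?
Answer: 15886 + I*√454/2 ≈ 15886.0 + 10.654*I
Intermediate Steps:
R(g) = 8 + 1/(-1 + g) (R(g) = 8 + 1/(g - 1) = 8 + 1/(-1 + g))
P(N) = √(15/2 + N) (P(N) = √(N + (-7 + 8*(-1))/(-1 - 1)) = √(N + (-7 - 8)/(-2)) = √(N - ½*(-15)) = √(N + 15/2) = √(15/2 + N))
15886 + P(-121) = 15886 + √(30 + 4*(-121))/2 = 15886 + √(30 - 484)/2 = 15886 + √(-454)/2 = 15886 + (I*√454)/2 = 15886 + I*√454/2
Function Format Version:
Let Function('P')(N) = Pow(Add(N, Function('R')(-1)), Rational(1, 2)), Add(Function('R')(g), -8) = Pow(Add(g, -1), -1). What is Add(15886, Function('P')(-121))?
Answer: Add(15886, Mul(Rational(1, 2), I, Pow(454, Rational(1, 2)))) ≈ Add(15886., Mul(10.654, I))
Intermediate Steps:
Function('R')(g) = Add(8, Pow(Add(-1, g), -1)) (Function('R')(g) = Add(8, Pow(Add(g, -1), -1)) = Add(8, Pow(Add(-1, g), -1)))
Function('P')(N) = Pow(Add(Rational(15, 2), N), Rational(1, 2)) (Function('P')(N) = Pow(Add(N, Mul(Pow(Add(-1, -1), -1), Add(-7, Mul(8, -1)))), Rational(1, 2)) = Pow(Add(N, Mul(Pow(-2, -1), Add(-7, -8))), Rational(1, 2)) = Pow(Add(N, Mul(Rational(-1, 2), -15)), Rational(1, 2)) = Pow(Add(N, Rational(15, 2)), Rational(1, 2)) = Pow(Add(Rational(15, 2), N), Rational(1, 2)))
Add(15886, Function('P')(-121)) = Add(15886, Mul(Rational(1, 2), Pow(Add(30, Mul(4, -121)), Rational(1, 2)))) = Add(15886, Mul(Rational(1, 2), Pow(Add(30, -484), Rational(1, 2)))) = Add(15886, Mul(Rational(1, 2), Pow(-454, Rational(1, 2)))) = Add(15886, Mul(Rational(1, 2), Mul(I, Pow(454, Rational(1, 2))))) = Add(15886, Mul(Rational(1, 2), I, Pow(454, Rational(1, 2))))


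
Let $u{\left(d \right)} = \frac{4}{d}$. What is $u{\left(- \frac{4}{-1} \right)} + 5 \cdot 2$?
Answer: $11$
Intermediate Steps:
$u{\left(- \frac{4}{-1} \right)} + 5 \cdot 2 = \frac{4}{\left(-4\right) \frac{1}{-1}} + 5 \cdot 2 = \frac{4}{\left(-4\right) \left(-1\right)} + 10 = \frac{4}{4} + 10 = 4 \cdot \frac{1}{4} + 10 = 1 + 10 = 11$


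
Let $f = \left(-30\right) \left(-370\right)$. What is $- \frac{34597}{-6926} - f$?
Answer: $- \frac{76844003}{6926} \approx -11095.0$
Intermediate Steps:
$f = 11100$
$- \frac{34597}{-6926} - f = - \frac{34597}{-6926} - 11100 = \left(-34597\right) \left(- \frac{1}{6926}\right) - 11100 = \frac{34597}{6926} - 11100 = - \frac{76844003}{6926}$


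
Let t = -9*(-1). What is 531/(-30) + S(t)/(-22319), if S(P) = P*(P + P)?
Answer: -3952083/223190 ≈ -17.707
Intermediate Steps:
t = 9
S(P) = 2*P² (S(P) = P*(2*P) = 2*P²)
531/(-30) + S(t)/(-22319) = 531/(-30) + (2*9²)/(-22319) = 531*(-1/30) + (2*81)*(-1/22319) = -177/10 + 162*(-1/22319) = -177/10 - 162/22319 = -3952083/223190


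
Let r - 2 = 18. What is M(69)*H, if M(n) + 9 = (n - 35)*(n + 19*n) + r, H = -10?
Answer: -469310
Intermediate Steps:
r = 20 (r = 2 + 18 = 20)
M(n) = 11 + 20*n*(-35 + n) (M(n) = -9 + ((n - 35)*(n + 19*n) + 20) = -9 + ((-35 + n)*(20*n) + 20) = -9 + (20*n*(-35 + n) + 20) = -9 + (20 + 20*n*(-35 + n)) = 11 + 20*n*(-35 + n))
M(69)*H = (11 - 700*69 + 20*69**2)*(-10) = (11 - 48300 + 20*4761)*(-10) = (11 - 48300 + 95220)*(-10) = 46931*(-10) = -469310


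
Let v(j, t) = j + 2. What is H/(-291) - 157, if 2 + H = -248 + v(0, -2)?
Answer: -45439/291 ≈ -156.15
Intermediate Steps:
v(j, t) = 2 + j
H = -248 (H = -2 + (-248 + (2 + 0)) = -2 + (-248 + 2) = -2 - 246 = -248)
H/(-291) - 157 = -248/(-291) - 157 = -1/291*(-248) - 157 = 248/291 - 157 = -45439/291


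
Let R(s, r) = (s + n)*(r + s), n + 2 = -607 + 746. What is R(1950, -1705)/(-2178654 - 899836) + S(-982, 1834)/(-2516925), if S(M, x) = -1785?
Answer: -17085952023/103311045910 ≈ -0.16538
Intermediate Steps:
n = 137 (n = -2 + (-607 + 746) = -2 + 139 = 137)
R(s, r) = (137 + s)*(r + s) (R(s, r) = (s + 137)*(r + s) = (137 + s)*(r + s))
R(1950, -1705)/(-2178654 - 899836) + S(-982, 1834)/(-2516925) = (1950² + 137*(-1705) + 137*1950 - 1705*1950)/(-2178654 - 899836) - 1785/(-2516925) = (3802500 - 233585 + 267150 - 3324750)/(-3078490) - 1785*(-1/2516925) = 511315*(-1/3078490) + 119/167795 = -102263/615698 + 119/167795 = -17085952023/103311045910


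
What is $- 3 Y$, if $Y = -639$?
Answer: $1917$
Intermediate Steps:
$- 3 Y = \left(-3\right) \left(-639\right) = 1917$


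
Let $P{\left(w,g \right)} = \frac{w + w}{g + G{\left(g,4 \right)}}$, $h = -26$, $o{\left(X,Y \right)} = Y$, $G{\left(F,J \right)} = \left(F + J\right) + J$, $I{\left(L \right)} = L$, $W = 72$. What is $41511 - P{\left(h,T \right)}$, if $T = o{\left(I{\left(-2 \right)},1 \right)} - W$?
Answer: $\frac{2781211}{67} \approx 41511.0$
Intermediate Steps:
$G{\left(F,J \right)} = F + 2 J$
$T = -71$ ($T = 1 - 72 = -71$)
$P{\left(w,g \right)} = \frac{2 w}{8 + 2 g}$ ($P{\left(w,g \right)} = \frac{w + w}{g + \left(g + 2 \cdot 4\right)} = \frac{2 w}{g + \left(g + 8\right)} = \frac{2 w}{g + \left(8 + g\right)} = \frac{2 w}{8 + 2 g}$)
$41511 - P{\left(h,T \right)} = 41511 - - \frac{26}{4 - 71} = 41511 - - \frac{26}{-67} = 41511 - \left(-26\right) \left(- \frac{1}{67}\right) = 41511 - \frac{26}{67} = \frac{2781211}{67}$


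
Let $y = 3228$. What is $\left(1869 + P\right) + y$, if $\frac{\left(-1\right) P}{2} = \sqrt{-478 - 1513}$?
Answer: $5097 - 2 i \sqrt{1991} \approx 5097.0 - 89.241 i$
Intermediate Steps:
$P = - 2 i \sqrt{1991}$ ($P = - 2 \sqrt{-478 - 1513} = - 2 \sqrt{-1991} = - 2 i \sqrt{1991} \approx - 89.241 i$)
$\left(1869 + P\right) + y = \left(1869 - 2 i \sqrt{1991}\right) + 3228 = 5097 - 2 i \sqrt{1991}$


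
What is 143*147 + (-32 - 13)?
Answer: 20976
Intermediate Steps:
143*147 + (-32 - 13) = 21021 - 45 = 20976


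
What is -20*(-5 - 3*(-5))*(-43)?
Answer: 8600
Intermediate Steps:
-20*(-5 - 3*(-5))*(-43) = -20*(-5 + 15)*(-43) = -20*10*(-43) = -200*(-43) = 8600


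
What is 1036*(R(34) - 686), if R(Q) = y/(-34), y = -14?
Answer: -12074580/17 ≈ -7.1027e+5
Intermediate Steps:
R(Q) = 7/17 (R(Q) = -14/(-34) = -14*(-1/34) = 7/17)
1036*(R(34) - 686) = 1036*(7/17 - 686) = 1036*(-11655/17) = -12074580/17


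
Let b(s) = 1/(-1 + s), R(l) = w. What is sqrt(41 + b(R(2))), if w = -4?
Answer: 2*sqrt(255)/5 ≈ 6.3875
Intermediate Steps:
R(l) = -4
sqrt(41 + b(R(2))) = sqrt(41 + 1/(-1 - 4)) = sqrt(41 + 1/(-5)) = sqrt(41 - 1/5) = sqrt(204/5) = 2*sqrt(255)/5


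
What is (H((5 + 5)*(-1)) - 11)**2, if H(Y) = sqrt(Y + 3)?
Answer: (11 - I*sqrt(7))**2 ≈ 114.0 - 58.207*I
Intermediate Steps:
H(Y) = sqrt(3 + Y)
(H((5 + 5)*(-1)) - 11)**2 = (sqrt(3 + (5 + 5)*(-1)) - 11)**2 = (sqrt(3 + 10*(-1)) - 11)**2 = (sqrt(3 - 10) - 11)**2 = (sqrt(-7) - 11)**2 = (I*sqrt(7) - 11)**2 = (-11 + I*sqrt(7))**2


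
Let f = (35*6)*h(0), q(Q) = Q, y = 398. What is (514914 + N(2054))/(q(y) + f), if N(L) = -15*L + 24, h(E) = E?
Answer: 242064/199 ≈ 1216.4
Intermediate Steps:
N(L) = 24 - 15*L
f = 0 (f = (35*6)*0 = 210*0 = 0)
(514914 + N(2054))/(q(y) + f) = (514914 + (24 - 15*2054))/(398 + 0) = (514914 + (24 - 30810))/398 = (514914 - 30786)*(1/398) = 484128*(1/398) = 242064/199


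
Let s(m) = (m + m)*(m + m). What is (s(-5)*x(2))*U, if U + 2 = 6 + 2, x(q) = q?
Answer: 1200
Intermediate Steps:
U = 6 (U = -2 + (6 + 2) = -2 + 8 = 6)
s(m) = 4*m² (s(m) = (2*m)*(2*m) = 4*m²)
(s(-5)*x(2))*U = ((4*(-5)²)*2)*6 = ((4*25)*2)*6 = (100*2)*6 = 200*6 = 1200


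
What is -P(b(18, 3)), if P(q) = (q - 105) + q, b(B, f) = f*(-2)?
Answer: 117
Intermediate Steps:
b(B, f) = -2*f
P(q) = -105 + 2*q (P(q) = (-105 + q) + q = -105 + 2*q)
-P(b(18, 3)) = -(-105 + 2*(-2*3)) = -(-105 + 2*(-6)) = -(-105 - 12) = -1*(-117) = 117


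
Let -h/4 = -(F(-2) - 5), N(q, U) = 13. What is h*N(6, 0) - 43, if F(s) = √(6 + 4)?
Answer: -303 + 52*√10 ≈ -138.56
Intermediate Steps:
F(s) = √10
h = -20 + 4*√10 (h = -(-4)*(√10 - 5) = -(-4)*(-5 + √10) = -4*(5 - √10) = -20 + 4*√10 ≈ -7.3509)
h*N(6, 0) - 43 = (-20 + 4*√10)*13 - 43 = (-260 + 52*√10) - 43 = -303 + 52*√10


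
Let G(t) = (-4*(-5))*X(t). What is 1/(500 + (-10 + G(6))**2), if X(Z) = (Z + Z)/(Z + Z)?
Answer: 1/600 ≈ 0.0016667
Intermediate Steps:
X(Z) = 1 (X(Z) = (2*Z)/((2*Z)) = (2*Z)*(1/(2*Z)) = 1)
G(t) = 20 (G(t) = -4*(-5)*1 = 20*1 = 20)
1/(500 + (-10 + G(6))**2) = 1/(500 + (-10 + 20)**2) = 1/(500 + 10**2) = 1/(500 + 100) = 1/600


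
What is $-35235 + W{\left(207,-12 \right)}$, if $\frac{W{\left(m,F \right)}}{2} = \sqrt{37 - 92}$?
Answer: $-35235 + 2 i \sqrt{55} \approx -35235.0 + 14.832 i$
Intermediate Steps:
$W{\left(m,F \right)} = 2 i \sqrt{55}$ ($W{\left(m,F \right)} = 2 \sqrt{37 - 92} = 2 \sqrt{-55} = 2 i \sqrt{55}$)
$-35235 + W{\left(207,-12 \right)} = -35235 + 2 i \sqrt{55}$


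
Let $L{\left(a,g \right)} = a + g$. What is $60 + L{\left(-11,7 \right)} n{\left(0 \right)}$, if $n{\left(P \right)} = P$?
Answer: $60$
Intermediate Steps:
$60 + L{\left(-11,7 \right)} n{\left(0 \right)} = 60 + \left(-11 + 7\right) 0 = 60 - 0 = 60 + 0 = 60$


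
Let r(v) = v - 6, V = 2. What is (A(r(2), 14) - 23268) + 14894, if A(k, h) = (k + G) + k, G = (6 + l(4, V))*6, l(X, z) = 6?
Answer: -8310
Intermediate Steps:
G = 72 (G = (6 + 6)*6 = 12*6 = 72)
r(v) = -6 + v
A(k, h) = 72 + 2*k (A(k, h) = (k + 72) + k = (72 + k) + k = 72 + 2*k)
(A(r(2), 14) - 23268) + 14894 = ((72 + 2*(-6 + 2)) - 23268) + 14894 = ((72 + 2*(-4)) - 23268) + 14894 = ((72 - 8) - 23268) + 14894 = (64 - 23268) + 14894 = -23204 + 14894 = -8310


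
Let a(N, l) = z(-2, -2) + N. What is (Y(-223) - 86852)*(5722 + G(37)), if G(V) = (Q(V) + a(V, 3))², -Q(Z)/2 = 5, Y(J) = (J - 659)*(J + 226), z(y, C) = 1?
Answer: -582273988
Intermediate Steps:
Y(J) = (-659 + J)*(226 + J)
Q(Z) = -10 (Q(Z) = -2*5 = -10)
a(N, l) = 1 + N
G(V) = (-9 + V)² (G(V) = (-10 + (1 + V))² = (-9 + V)²)
(Y(-223) - 86852)*(5722 + G(37)) = ((-148934 + (-223)² - 433*(-223)) - 86852)*(5722 + (-9 + 37)²) = ((-148934 + 49729 + 96559) - 86852)*(5722 + 28²) = (-2646 - 86852)*(5722 + 784) = -89498*6506 = -582273988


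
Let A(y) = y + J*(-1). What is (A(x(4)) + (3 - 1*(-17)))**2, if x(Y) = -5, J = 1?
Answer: 196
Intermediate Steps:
A(y) = -1 + y (A(y) = y + 1*(-1) = y - 1 = -1 + y)
(A(x(4)) + (3 - 1*(-17)))**2 = ((-1 - 5) + (3 - 1*(-17)))**2 = (-6 + (3 + 17))**2 = (-6 + 20)**2 = 14**2 = 196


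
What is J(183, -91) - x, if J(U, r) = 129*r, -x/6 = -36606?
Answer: -231375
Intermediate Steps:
x = 219636 (x = -6*(-36606) = 219636)
J(183, -91) - x = 129*(-91) - 1*219636 = -11739 - 219636 = -231375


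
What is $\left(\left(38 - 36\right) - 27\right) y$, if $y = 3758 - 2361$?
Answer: $-34925$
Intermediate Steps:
$y = 1397$ ($y = 3758 - 2361 = 1397$)
$\left(\left(38 - 36\right) - 27\right) y = \left(\left(38 - 36\right) - 27\right) 1397 = \left(2 - 27\right) 1397 = \left(-25\right) 1397 = -34925$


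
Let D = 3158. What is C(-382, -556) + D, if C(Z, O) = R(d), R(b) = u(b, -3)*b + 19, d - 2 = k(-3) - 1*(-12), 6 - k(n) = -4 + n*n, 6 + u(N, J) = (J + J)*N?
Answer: 1737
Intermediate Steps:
u(N, J) = -6 + 2*J*N (u(N, J) = -6 + (J + J)*N = -6 + (2*J)*N = -6 + 2*J*N)
k(n) = 10 - n² (k(n) = 6 - (-4 + n*n) = 6 - (-4 + n²) = 6 + (4 - n²) = 10 - n²)
d = 15 (d = 2 + ((10 - 1*(-3)²) - 1*(-12)) = 2 + ((10 - 1*9) + 12) = 2 + ((10 - 9) + 12) = 2 + (1 + 12) = 2 + 13 = 15)
R(b) = 19 + b*(-6 - 6*b) (R(b) = (-6 + 2*(-3)*b)*b + 19 = (-6 - 6*b)*b + 19 = b*(-6 - 6*b) + 19 = 19 + b*(-6 - 6*b))
C(Z, O) = -1421 (C(Z, O) = 19 - 6*15*(1 + 15) = 19 - 6*15*16 = 19 - 1440 = -1421)
C(-382, -556) + D = -1421 + 3158 = 1737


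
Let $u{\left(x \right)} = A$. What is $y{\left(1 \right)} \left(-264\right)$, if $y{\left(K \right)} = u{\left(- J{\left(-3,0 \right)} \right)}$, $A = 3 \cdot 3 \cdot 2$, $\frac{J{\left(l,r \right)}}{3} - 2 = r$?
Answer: $-4752$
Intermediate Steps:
$J{\left(l,r \right)} = 6 + 3 r$
$A = 18$ ($A = 9 \cdot 2 = 18$)
$u{\left(x \right)} = 18$
$y{\left(K \right)} = 18$
$y{\left(1 \right)} \left(-264\right) = 18 \left(-264\right) = -4752$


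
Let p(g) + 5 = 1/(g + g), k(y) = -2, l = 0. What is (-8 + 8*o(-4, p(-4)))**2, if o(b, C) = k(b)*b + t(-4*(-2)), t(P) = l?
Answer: 3136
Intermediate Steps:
p(g) = -5 + 1/(2*g) (p(g) = -5 + 1/(g + g) = -5 + 1/(2*g))
t(P) = 0
o(b, C) = -2*b (o(b, C) = -2*b + 0 = -2*b)
(-8 + 8*o(-4, p(-4)))**2 = (-8 + 8*(-2*(-4)))**2 = (-8 + 8*8)**2 = (-8 + 64)**2 = 56**2 = 3136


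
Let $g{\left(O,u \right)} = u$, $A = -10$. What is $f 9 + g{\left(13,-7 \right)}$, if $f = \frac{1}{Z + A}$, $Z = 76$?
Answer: $- \frac{151}{22} \approx -6.8636$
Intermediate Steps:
$f = \frac{1}{66}$ ($f = \frac{1}{76 - 10} = \frac{1}{66} \approx 0.015152$)
$f 9 + g{\left(13,-7 \right)} = \frac{1}{66} \cdot 9 - 7 = \frac{3}{22} - 7 = - \frac{151}{22}$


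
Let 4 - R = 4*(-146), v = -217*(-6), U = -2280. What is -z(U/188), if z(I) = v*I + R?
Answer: 714504/47 ≈ 15202.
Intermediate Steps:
v = 1302
R = 588 (R = 4 - 4*(-146) = 4 - 1*(-584) = 4 + 584 = 588)
z(I) = 588 + 1302*I (z(I) = 1302*I + 588 = 588 + 1302*I)
-z(U/188) = -(588 + 1302*(-2280/188)) = -(588 + 1302*(-2280*1/188)) = -(588 + 1302*(-570/47)) = -(588 - 742140/47) = -1*(-714504/47) = 714504/47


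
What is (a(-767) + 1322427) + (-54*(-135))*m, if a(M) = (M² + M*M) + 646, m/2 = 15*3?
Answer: 3155751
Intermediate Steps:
m = 90 (m = 2*(15*3) = 2*45 = 90)
a(M) = 646 + 2*M² (a(M) = (M² + M²) + 646 = 2*M² + 646 = 646 + 2*M²)
(a(-767) + 1322427) + (-54*(-135))*m = ((646 + 2*(-767)²) + 1322427) - 54*(-135)*90 = ((646 + 2*588289) + 1322427) + 7290*90 = ((646 + 1176578) + 1322427) + 656100 = (1177224 + 1322427) + 656100 = 2499651 + 656100 = 3155751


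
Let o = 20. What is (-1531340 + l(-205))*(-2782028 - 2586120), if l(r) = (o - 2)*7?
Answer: 8219783371672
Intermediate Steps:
l(r) = 126 (l(r) = (20 - 2)*7 = 18*7 = 126)
(-1531340 + l(-205))*(-2782028 - 2586120) = (-1531340 + 126)*(-2782028 - 2586120) = -1531214*(-5368148) = 8219783371672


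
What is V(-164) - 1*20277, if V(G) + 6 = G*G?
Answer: 6613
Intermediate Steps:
V(G) = -6 + G² (V(G) = -6 + G*G = -6 + G²)
V(-164) - 1*20277 = (-6 + (-164)²) - 1*20277 = (-6 + 26896) - 20277 = 26890 - 20277 = 6613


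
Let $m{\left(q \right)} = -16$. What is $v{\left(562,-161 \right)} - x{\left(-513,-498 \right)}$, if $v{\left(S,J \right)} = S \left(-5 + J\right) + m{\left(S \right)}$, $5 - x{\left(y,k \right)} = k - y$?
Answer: $-93298$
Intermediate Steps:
$x{\left(y,k \right)} = 5 + y - k$ ($x{\left(y,k \right)} = 5 - \left(k - y\right) = 5 + y - k$)
$v{\left(S,J \right)} = -16 + S \left(-5 + J\right)$ ($v{\left(S,J \right)} = S \left(-5 + J\right) - 16 = -16 + S \left(-5 + J\right)$)
$v{\left(562,-161 \right)} - x{\left(-513,-498 \right)} = \left(-16 - 2810 - 90482\right) - \left(5 - 513 - -498\right) = \left(-16 - 2810 - 90482\right) - \left(5 - 513 + 498\right) = -93308 - -10 = -93308 + 10 = -93298$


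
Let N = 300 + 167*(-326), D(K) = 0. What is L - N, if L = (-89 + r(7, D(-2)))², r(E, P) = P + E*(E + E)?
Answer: 54223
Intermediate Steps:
r(E, P) = P + 2*E² (r(E, P) = P + E*(2*E) = P + 2*E²)
N = -54142 (N = 300 - 54442 = -54142)
L = 81 (L = (-89 + (0 + 2*7²))² = (-89 + (0 + 2*49))² = (-89 + (0 + 98))² = (-89 + 98)² = 9² = 81)
L - N = 81 - 1*(-54142) = 81 + 54142 = 54223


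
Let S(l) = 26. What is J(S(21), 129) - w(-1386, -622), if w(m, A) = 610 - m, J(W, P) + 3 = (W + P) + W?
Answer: -1818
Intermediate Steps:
J(W, P) = -3 + P + 2*W (J(W, P) = -3 + ((W + P) + W) = -3 + ((P + W) + W) = -3 + (P + 2*W) = -3 + P + 2*W)
J(S(21), 129) - w(-1386, -622) = (-3 + 129 + 2*26) - (610 - 1*(-1386)) = (-3 + 129 + 52) - (610 + 1386) = 178 - 1*1996 = 178 - 1996 = -1818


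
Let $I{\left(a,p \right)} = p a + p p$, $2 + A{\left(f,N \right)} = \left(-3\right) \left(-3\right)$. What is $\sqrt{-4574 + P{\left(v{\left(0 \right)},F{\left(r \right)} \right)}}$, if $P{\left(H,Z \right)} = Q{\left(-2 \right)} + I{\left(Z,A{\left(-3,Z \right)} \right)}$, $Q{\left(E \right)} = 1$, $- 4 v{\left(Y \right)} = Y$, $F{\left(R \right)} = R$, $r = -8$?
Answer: $2 i \sqrt{1145} \approx 67.676 i$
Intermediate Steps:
$v{\left(Y \right)} = - \frac{Y}{4}$
$A{\left(f,N \right)} = 7$ ($A{\left(f,N \right)} = -2 - -9 = -2 + 9 = 7$)
$I{\left(a,p \right)} = p^{2} + a p$ ($I{\left(a,p \right)} = a p + p^{2} = p^{2} + a p$)
$P{\left(H,Z \right)} = 50 + 7 Z$ ($P{\left(H,Z \right)} = 1 + 7 \left(Z + 7\right) = 1 + 7 \left(7 + Z\right) = 1 + \left(49 + 7 Z\right) = 50 + 7 Z$)
$\sqrt{-4574 + P{\left(v{\left(0 \right)},F{\left(r \right)} \right)}} = \sqrt{-4574 + \left(50 + 7 \left(-8\right)\right)} = \sqrt{-4574 + \left(50 - 56\right)} = \sqrt{-4574 - 6} = \sqrt{-4580} = 2 i \sqrt{1145}$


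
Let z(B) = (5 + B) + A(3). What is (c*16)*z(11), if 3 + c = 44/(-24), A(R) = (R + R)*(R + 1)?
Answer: -9280/3 ≈ -3093.3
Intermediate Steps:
A(R) = 2*R*(1 + R) (A(R) = (2*R)*(1 + R) = 2*R*(1 + R))
c = -29/6 (c = -3 + 44/(-24) = -3 + 44*(-1/24) = -3 - 11/6 = -29/6 ≈ -4.8333)
z(B) = 29 + B (z(B) = (5 + B) + 2*3*(1 + 3) = (5 + B) + 2*3*4 = (5 + B) + 24 = 29 + B)
(c*16)*z(11) = (-29/6*16)*(29 + 11) = -232/3*40 = -9280/3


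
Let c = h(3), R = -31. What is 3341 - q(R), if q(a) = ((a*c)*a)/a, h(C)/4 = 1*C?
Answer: 3713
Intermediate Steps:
h(C) = 4*C (h(C) = 4*(1*C) = 4*C)
c = 12 (c = 4*3 = 12)
q(a) = 12*a (q(a) = ((a*12)*a)/a = ((12*a)*a)/a = (12*a²)/a = 12*a)
3341 - q(R) = 3341 - 12*(-31) = 3341 - 1*(-372) = 3341 + 372 = 3713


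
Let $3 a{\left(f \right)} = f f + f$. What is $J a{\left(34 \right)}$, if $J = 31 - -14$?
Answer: $17850$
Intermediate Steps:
$a{\left(f \right)} = \frac{f}{3} + \frac{f^{2}}{3}$ ($a{\left(f \right)} = \frac{f f + f}{3} = \frac{f^{2} + f}{3} = \frac{f + f^{2}}{3} = \frac{f}{3} + \frac{f^{2}}{3}$)
$J = 45$ ($J = 31 + 14 = 45$)
$J a{\left(34 \right)} = 45 \cdot \frac{1}{3} \cdot 34 \left(1 + 34\right) = 45 \cdot \frac{1}{3} \cdot 34 \cdot 35 = 45 \cdot \frac{1190}{3} = 17850$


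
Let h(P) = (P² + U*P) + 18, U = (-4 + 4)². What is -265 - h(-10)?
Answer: -383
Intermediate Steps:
U = 0 (U = 0² = 0)
h(P) = 18 + P² (h(P) = (P² + 0*P) + 18 = (P² + 0) + 18 = P² + 18 = 18 + P²)
-265 - h(-10) = -265 - (18 + (-10)²) = -265 - (18 + 100) = -265 - 1*118 = -265 - 118 = -383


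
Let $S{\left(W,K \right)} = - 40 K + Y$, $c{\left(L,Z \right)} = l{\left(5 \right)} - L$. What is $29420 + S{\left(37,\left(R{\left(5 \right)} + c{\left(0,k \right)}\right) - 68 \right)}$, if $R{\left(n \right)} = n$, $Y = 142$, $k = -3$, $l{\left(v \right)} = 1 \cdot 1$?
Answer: $32042$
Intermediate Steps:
$l{\left(v \right)} = 1$
$c{\left(L,Z \right)} = 1 - L$
$S{\left(W,K \right)} = 142 - 40 K$ ($S{\left(W,K \right)} = - 40 K + 142 = 142 - 40 K$)
$29420 + S{\left(37,\left(R{\left(5 \right)} + c{\left(0,k \right)}\right) - 68 \right)} = 29420 - \left(-142 + 40 \left(\left(5 + \left(1 - 0\right)\right) - 68\right)\right) = 29420 - \left(-142 + 40 \left(\left(5 + \left(1 + 0\right)\right) - 68\right)\right) = 29420 - \left(-142 + 40 \left(\left(5 + 1\right) - 68\right)\right) = 29420 - \left(-142 + 40 \left(6 - 68\right)\right) = 29420 + \left(142 - -2480\right) = 29420 + \left(142 + 2480\right) = 29420 + 2622 = 32042$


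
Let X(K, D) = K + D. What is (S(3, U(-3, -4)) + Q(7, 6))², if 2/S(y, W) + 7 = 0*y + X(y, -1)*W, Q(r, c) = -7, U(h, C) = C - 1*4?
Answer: 26569/529 ≈ 50.225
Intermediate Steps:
U(h, C) = -4 + C (U(h, C) = C - 4 = -4 + C)
X(K, D) = D + K
S(y, W) = 2/(-7 + W*(-1 + y)) (S(y, W) = 2/(-7 + (0*y + (-1 + y)*W)) = 2/(-7 + (0 + W*(-1 + y))) = 2/(-7 + W*(-1 + y)))
(S(3, U(-3, -4)) + Q(7, 6))² = (2/(-7 + (-4 - 4)*(-1 + 3)) - 7)² = (2/(-7 - 8*2) - 7)² = (2/(-7 - 16) - 7)² = (2/(-23) - 7)² = (2*(-1/23) - 7)² = (-2/23 - 7)² = (-163/23)² = 26569/529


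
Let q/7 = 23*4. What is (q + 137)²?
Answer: 609961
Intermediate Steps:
q = 644 (q = 7*(23*4) = 7*92 = 644)
(q + 137)² = (644 + 137)² = 781² = 609961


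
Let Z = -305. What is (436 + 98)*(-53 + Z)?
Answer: -191172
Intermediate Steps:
(436 + 98)*(-53 + Z) = (436 + 98)*(-53 - 305) = 534*(-358) = -191172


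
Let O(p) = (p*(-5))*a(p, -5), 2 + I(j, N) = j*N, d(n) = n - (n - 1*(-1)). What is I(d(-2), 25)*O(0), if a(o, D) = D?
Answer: 0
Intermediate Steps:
d(n) = -1 (d(n) = n - (n + 1) = n - (1 + n) = n + (-1 - n) = -1)
I(j, N) = -2 + N*j (I(j, N) = -2 + j*N = -2 + N*j)
O(p) = 25*p (O(p) = (p*(-5))*(-5) = -5*p*(-5) = 25*p)
I(d(-2), 25)*O(0) = (-2 + 25*(-1))*(25*0) = (-2 - 25)*0 = -27*0 = 0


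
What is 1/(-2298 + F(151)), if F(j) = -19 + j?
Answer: -1/2166 ≈ -0.00046168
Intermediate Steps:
1/(-2298 + F(151)) = 1/(-2298 + (-19 + 151)) = 1/(-2298 + 132) = 1/(-2166) = -1/2166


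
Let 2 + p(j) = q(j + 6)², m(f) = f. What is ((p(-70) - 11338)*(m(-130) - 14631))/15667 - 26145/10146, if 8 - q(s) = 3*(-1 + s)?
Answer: -1491247854943/52985794 ≈ -28144.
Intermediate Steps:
q(s) = 11 - 3*s (q(s) = 8 - 3*(-1 + s) = 8 - (-3 + 3*s) = 8 + (3 - 3*s) = 11 - 3*s)
p(j) = -2 + (-7 - 3*j)² (p(j) = -2 + (11 - 3*(j + 6))² = -2 + (11 - 3*(6 + j))² = -2 + (11 + (-18 - 3*j))² = -2 + (-7 - 3*j)²)
((p(-70) - 11338)*(m(-130) - 14631))/15667 - 26145/10146 = (((-2 + (7 + 3*(-70))²) - 11338)*(-130 - 14631))/15667 - 26145/10146 = (((-2 + (7 - 210)²) - 11338)*(-14761))*(1/15667) - 26145*1/10146 = (((-2 + (-203)²) - 11338)*(-14761))*(1/15667) - 8715/3382 = (((-2 + 41209) - 11338)*(-14761))*(1/15667) - 8715/3382 = ((41207 - 11338)*(-14761))*(1/15667) - 8715/3382 = (29869*(-14761))*(1/15667) - 8715/3382 = -440896309*1/15667 - 8715/3382 = -440896309/15667 - 8715/3382 = -1491247854943/52985794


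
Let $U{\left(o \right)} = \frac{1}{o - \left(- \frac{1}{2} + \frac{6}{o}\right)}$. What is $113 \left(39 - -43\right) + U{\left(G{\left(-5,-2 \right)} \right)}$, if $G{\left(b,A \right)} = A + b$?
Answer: $\frac{732000}{79} \approx 9265.8$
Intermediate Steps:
$U{\left(o \right)} = \frac{1}{\frac{1}{2} + o - \frac{6}{o}}$ ($U{\left(o \right)} = \frac{1}{o - \left(- \frac{1}{2} + \frac{6}{o}\right)} = \frac{1}{o + \left(\frac{1}{2} - \frac{6}{o}\right)} = \frac{1}{\frac{1}{2} + o - \frac{6}{o}}$)
$113 \left(39 - -43\right) + U{\left(G{\left(-5,-2 \right)} \right)} = 113 \left(39 - -43\right) + \frac{2 \left(-2 - 5\right)}{-12 - 7 + 2 \left(-2 - 5\right)^{2}} = 113 \left(39 + 43\right) + 2 \left(-7\right) \frac{1}{-12 - 7 + 2 \left(-7\right)^{2}} = 113 \cdot 82 + 2 \left(-7\right) \frac{1}{-12 - 7 + 2 \cdot 49} = 9266 + 2 \left(-7\right) \frac{1}{-12 - 7 + 98} = 9266 + 2 \left(-7\right) \frac{1}{79} = 9266 - \frac{14}{79} = \frac{732000}{79}$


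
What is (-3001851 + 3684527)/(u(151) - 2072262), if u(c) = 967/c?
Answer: -103084076/312910595 ≈ -0.32944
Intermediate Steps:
(-3001851 + 3684527)/(u(151) - 2072262) = (-3001851 + 3684527)/(967/151 - 2072262) = 682676/(967*(1/151) - 2072262) = 682676/(967/151 - 2072262) = 682676/(-312910595/151) = 682676*(-151/312910595) = -103084076/312910595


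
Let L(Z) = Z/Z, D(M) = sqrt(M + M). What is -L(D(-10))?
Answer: -1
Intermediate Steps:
D(M) = sqrt(2)*sqrt(M) (D(M) = sqrt(2*M) = sqrt(2)*sqrt(M))
L(Z) = 1
-L(D(-10)) = -1*1 = -1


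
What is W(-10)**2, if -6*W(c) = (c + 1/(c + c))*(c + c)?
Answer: 4489/4 ≈ 1122.3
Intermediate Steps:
W(c) = -c*(c + 1/(2*c))/3 (W(c) = -(c + 1/(c + c))*(c + c)/6 = -(c + 1/(2*c))*2*c/6 = -c*(c + 1/(2*c))/3)
W(-10)**2 = (-1/6 - 1/3*(-10)**2)**2 = (-1/6 - 1/3*100)**2 = (-1/6 - 100/3)**2 = (-67/2)**2 = 4489/4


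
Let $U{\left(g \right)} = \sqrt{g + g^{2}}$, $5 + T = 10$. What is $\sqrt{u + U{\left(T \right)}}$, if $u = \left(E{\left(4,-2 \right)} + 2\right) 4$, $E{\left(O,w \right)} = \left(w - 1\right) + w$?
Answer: $\sqrt{-12 + \sqrt{30}} \approx 2.554 i$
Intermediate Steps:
$T = 5$ ($T = -5 + 10 = 5$)
$E{\left(O,w \right)} = -1 + 2 w$ ($E{\left(O,w \right)} = \left(-1 + w\right) + w = -1 + 2 w$)
$u = -12$ ($u = \left(\left(-1 + 2 \left(-2\right)\right) + 2\right) 4 = \left(\left(-1 - 4\right) + 2\right) 4 = \left(-5 + 2\right) 4 = \left(-3\right) 4 = -12$)
$\sqrt{u + U{\left(T \right)}} = \sqrt{-12 + \sqrt{5 \left(1 + 5\right)}} = \sqrt{-12 + \sqrt{5 \cdot 6}} = \sqrt{-12 + \sqrt{30}}$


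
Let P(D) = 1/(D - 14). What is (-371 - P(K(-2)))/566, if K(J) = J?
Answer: -5935/9056 ≈ -0.65537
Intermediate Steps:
P(D) = 1/(-14 + D)
(-371 - P(K(-2)))/566 = (-371 - 1/(-14 - 2))/566 = (-371 - 1/(-16))*(1/566) = (-371 - 1*(-1/16))*(1/566) = (-371 + 1/16)*(1/566) = -5935/16*1/566 = -5935/9056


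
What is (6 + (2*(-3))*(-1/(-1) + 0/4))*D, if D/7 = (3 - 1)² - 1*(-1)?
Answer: 0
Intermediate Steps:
D = 35 (D = 7*((3 - 1)² - 1*(-1)) = 7*(2² + 1) = 7*(4 + 1) = 7*5 = 35)
(6 + (2*(-3))*(-1/(-1) + 0/4))*D = (6 + (2*(-3))*(-1/(-1) + 0/4))*35 = (6 - 6*(-1*(-1) + 0*(¼)))*35 = (6 - 6*(1 + 0))*35 = (6 - 6*1)*35 = (6 - 6)*35 = 0*35 = 0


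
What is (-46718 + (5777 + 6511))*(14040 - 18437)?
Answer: 151388710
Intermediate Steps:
(-46718 + (5777 + 6511))*(14040 - 18437) = (-46718 + 12288)*(-4397) = -34430*(-4397) = 151388710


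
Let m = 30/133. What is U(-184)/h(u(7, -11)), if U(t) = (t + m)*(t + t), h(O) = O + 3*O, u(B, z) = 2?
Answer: 1124332/133 ≈ 8453.6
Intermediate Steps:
m = 30/133 (m = 30*(1/133) = 30/133 ≈ 0.22556)
h(O) = 4*O
U(t) = 2*t*(30/133 + t) (U(t) = (t + 30/133)*(t + t) = (30/133 + t)*(2*t) = 2*t*(30/133 + t))
U(-184)/h(u(7, -11)) = ((2/133)*(-184)*(30 + 133*(-184)))/((4*2)) = ((2/133)*(-184)*(30 - 24472))/8 = ((2/133)*(-184)*(-24442))*(1/8) = (8994656/133)*(1/8) = 1124332/133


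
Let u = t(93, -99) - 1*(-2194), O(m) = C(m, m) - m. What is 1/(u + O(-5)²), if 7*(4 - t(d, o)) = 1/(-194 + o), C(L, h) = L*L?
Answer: 2051/6353999 ≈ 0.00032279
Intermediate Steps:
C(L, h) = L²
t(d, o) = 4 - 1/(7*(-194 + o))
O(m) = m² - m
u = 4508099/2051 (u = (-5433 + 28*(-99))/(7*(-194 - 99)) - 1*(-2194) = (⅐)*(-5433 - 2772)/(-293) + 2194 = (⅐)*(-1/293)*(-8205) + 2194 = 8205/2051 + 2194 = 4508099/2051 ≈ 2198.0)
1/(u + O(-5)²) = 1/(4508099/2051 + (-5*(-1 - 5))²) = 1/(4508099/2051 + (-5*(-6))²) = 1/(4508099/2051 + 30²) = 1/(4508099/2051 + 900) = 1/(6353999/2051) = 2051/6353999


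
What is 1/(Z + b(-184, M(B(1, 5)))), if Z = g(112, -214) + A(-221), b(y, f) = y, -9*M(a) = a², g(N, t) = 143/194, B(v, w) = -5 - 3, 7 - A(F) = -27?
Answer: -194/28957 ≈ -0.0066996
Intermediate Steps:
A(F) = 34 (A(F) = 7 - 1*(-27) = 7 + 27 = 34)
B(v, w) = -8
g(N, t) = 143/194 (g(N, t) = 143*(1/194) = 143/194)
M(a) = -a²/9
Z = 6739/194 (Z = 143/194 + 34 = 6739/194 ≈ 34.737)
1/(Z + b(-184, M(B(1, 5)))) = 1/(6739/194 - 184) = 1/(-28957/194) = -194/28957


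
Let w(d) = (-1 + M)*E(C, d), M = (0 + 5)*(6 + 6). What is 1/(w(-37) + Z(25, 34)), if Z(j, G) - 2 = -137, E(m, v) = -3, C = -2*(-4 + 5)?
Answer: -1/312 ≈ -0.0032051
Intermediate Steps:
C = -2 (C = -2*1 = -2)
M = 60 (M = 5*12 = 60)
Z(j, G) = -135 (Z(j, G) = 2 - 137 = -135)
w(d) = -177 (w(d) = (-1 + 60)*(-3) = 59*(-3) = -177)
1/(w(-37) + Z(25, 34)) = 1/(-177 - 135) = 1/(-312) = -1/312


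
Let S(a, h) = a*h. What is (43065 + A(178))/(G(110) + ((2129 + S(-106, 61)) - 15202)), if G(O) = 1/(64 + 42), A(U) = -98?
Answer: -4554502/2071133 ≈ -2.1990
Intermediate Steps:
G(O) = 1/106
(43065 + A(178))/(G(110) + ((2129 + S(-106, 61)) - 15202)) = (43065 - 98)/(1/106 + ((2129 - 106*61) - 15202)) = 42967/(1/106 + ((2129 - 6466) - 15202)) = 42967/(1/106 + (-4337 - 15202)) = 42967/(1/106 - 19539) = 42967/(-2071133/106) = 42967*(-106/2071133) = -4554502/2071133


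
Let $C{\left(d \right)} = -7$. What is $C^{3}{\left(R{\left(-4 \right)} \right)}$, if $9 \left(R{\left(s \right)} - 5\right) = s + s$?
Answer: $-343$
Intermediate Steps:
$R{\left(s \right)} = 5 + \frac{2 s}{9}$ ($R{\left(s \right)} = 5 + \frac{s + s}{9} = 5 + \frac{2 s}{9}$)
$C^{3}{\left(R{\left(-4 \right)} \right)} = \left(-7\right)^{3} = -343$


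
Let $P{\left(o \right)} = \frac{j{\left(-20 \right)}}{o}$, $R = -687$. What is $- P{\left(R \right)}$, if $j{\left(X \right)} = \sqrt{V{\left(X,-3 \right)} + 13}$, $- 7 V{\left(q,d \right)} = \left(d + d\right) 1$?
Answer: $\frac{\sqrt{679}}{4809} \approx 0.0054185$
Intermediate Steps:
$V{\left(q,d \right)} = - \frac{2 d}{7}$ ($V{\left(q,d \right)} = - \frac{\left(d + d\right) 1}{7} = - \frac{2 d 1}{7} = - \frac{2 d}{7}$)
$j{\left(X \right)} = \frac{\sqrt{679}}{7}$ ($j{\left(X \right)} = \sqrt{\left(- \frac{2}{7}\right) \left(-3\right) + 13} = \sqrt{\frac{6}{7} + 13} = \sqrt{\frac{97}{7}} = \frac{\sqrt{679}}{7}$)
$P{\left(o \right)} = \frac{\sqrt{679}}{7 o}$ ($P{\left(o \right)} = \frac{\frac{1}{7} \sqrt{679}}{o} = \frac{\sqrt{679}}{7 o}$)
$- P{\left(R \right)} = - \frac{\sqrt{679}}{7 \left(-687\right)} = - \frac{\sqrt{679} \left(-1\right)}{7 \cdot 687} = - \frac{\left(-1\right) \sqrt{679}}{4809} = \frac{\sqrt{679}}{4809}$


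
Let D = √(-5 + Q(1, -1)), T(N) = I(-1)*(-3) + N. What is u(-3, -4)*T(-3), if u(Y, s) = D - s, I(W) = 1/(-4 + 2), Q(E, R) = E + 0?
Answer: -6 - 3*I ≈ -6.0 - 3.0*I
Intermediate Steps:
Q(E, R) = E
I(W) = -½ (I(W) = 1/(-2) = -½)
T(N) = 3/2 + N (T(N) = -½*(-3) + N = 3/2 + N)
D = 2*I (D = √(-5 + 1) = √(-4) = 2*I ≈ 2.0*I)
u(Y, s) = -s + 2*I (u(Y, s) = 2*I - s = -s + 2*I)
u(-3, -4)*T(-3) = (-1*(-4) + 2*I)*(3/2 - 3) = (4 + 2*I)*(-3/2) = -6 - 3*I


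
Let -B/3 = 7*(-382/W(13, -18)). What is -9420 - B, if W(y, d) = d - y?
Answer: -283998/31 ≈ -9161.2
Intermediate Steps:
B = -8022/31 (B = -21*(-382/(-18 - 1*13)) = -21*(-382/(-18 - 13)) = -21*(-382/(-31)) = -21*(-382*(-1/31)) = -21*382/31 = -3*2674/31 = -8022/31 ≈ -258.77)
-9420 - B = -9420 - 1*(-8022/31) = -9420 + 8022/31 = -283998/31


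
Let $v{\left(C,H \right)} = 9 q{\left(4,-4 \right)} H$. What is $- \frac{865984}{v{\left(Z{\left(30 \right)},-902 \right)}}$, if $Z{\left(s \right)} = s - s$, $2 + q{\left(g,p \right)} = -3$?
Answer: $- \frac{432992}{20295} \approx -21.335$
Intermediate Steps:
$q{\left(g,p \right)} = -5$ ($q{\left(g,p \right)} = -2 - 3 = -5$)
$Z{\left(s \right)} = 0$
$v{\left(C,H \right)} = - 45 H$ ($v{\left(C,H \right)} = 9 \left(-5\right) H = - 45 H$)
$- \frac{865984}{v{\left(Z{\left(30 \right)},-902 \right)}} = - \frac{865984}{\left(-45\right) \left(-902\right)} = - \frac{865984}{40590} = \left(-865984\right) \frac{1}{40590} = - \frac{432992}{20295}$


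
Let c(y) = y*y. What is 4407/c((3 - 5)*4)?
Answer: 4407/64 ≈ 68.859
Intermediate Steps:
c(y) = y²
4407/c((3 - 5)*4) = 4407/(((3 - 5)*4)²) = 4407/((-2*4)²) = 4407/((-8)²) = 4407/64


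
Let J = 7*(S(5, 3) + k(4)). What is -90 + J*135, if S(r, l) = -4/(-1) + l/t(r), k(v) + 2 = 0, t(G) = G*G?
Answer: 9567/5 ≈ 1913.4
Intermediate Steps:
t(G) = G²
k(v) = -2 (k(v) = -2 + 0 = -2)
S(r, l) = 4 + l/r² (S(r, l) = -4/(-1) + l/(r²) = -4*(-1) + l/r² = 4 + l/r²)
J = 371/25 (J = 7*((4 + 3/5²) - 2) = 7*((4 + 3*(1/25)) - 2) = 7*((4 + 3/25) - 2) = 7*(103/25 - 2) = 7*(53/25) = 371/25 ≈ 14.840)
-90 + J*135 = -90 + (371/25)*135 = -90 + 10017/5 = 9567/5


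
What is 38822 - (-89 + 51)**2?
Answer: 37378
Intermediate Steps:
38822 - (-89 + 51)**2 = 38822 - 1*(-38)**2 = 38822 - 1*1444 = 38822 - 1444 = 37378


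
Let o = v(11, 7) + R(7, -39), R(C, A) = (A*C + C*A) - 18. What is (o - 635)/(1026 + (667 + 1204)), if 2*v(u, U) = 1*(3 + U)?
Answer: -1194/2897 ≈ -0.41215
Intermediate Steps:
R(C, A) = -18 + 2*A*C (R(C, A) = (A*C + A*C) - 18 = 2*A*C - 18 = -18 + 2*A*C)
v(u, U) = 3/2 + U/2 (v(u, U) = (1*(3 + U))/2 = (3 + U)/2 = 3/2 + U/2)
o = -559 (o = (3/2 + (½)*7) + (-18 + 2*(-39)*7) = (3/2 + 7/2) + (-18 - 546) = 5 - 564 = -559)
(o - 635)/(1026 + (667 + 1204)) = (-559 - 635)/(1026 + (667 + 1204)) = -1194/(1026 + 1871) = -1194/2897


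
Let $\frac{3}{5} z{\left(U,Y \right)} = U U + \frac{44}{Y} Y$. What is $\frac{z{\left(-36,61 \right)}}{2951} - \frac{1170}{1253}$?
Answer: $- \frac{1962910}{11092809} \approx -0.17695$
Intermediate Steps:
$z{\left(U,Y \right)} = \frac{220}{3} + \frac{5 U^{2}}{3}$ ($z{\left(U,Y \right)} = \frac{5 \left(U U + \frac{44}{Y} Y\right)}{3} = \frac{5 \left(U^{2} + 44\right)}{3} = \frac{5 \left(44 + U^{2}\right)}{3} = \frac{220}{3} + \frac{5 U^{2}}{3}$)
$\frac{z{\left(-36,61 \right)}}{2951} - \frac{1170}{1253} = \frac{\frac{220}{3} + \frac{5 \left(-36\right)^{2}}{3}}{2951} - \frac{1170}{1253} = \left(\frac{220}{3} + \frac{5}{3} \cdot 1296\right) \frac{1}{2951} - \frac{1170}{1253} = \left(\frac{220}{3} + 2160\right) \frac{1}{2951} - \frac{1170}{1253} = \frac{6700}{3} \cdot \frac{1}{2951} - \frac{1170}{1253} = \frac{6700}{8853} - \frac{1170}{1253} = - \frac{1962910}{11092809}$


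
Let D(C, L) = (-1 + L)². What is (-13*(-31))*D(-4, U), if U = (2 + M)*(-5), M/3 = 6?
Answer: 4111003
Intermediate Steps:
M = 18 (M = 3*6 = 18)
U = -100 (U = (2 + 18)*(-5) = 20*(-5) = -100)
(-13*(-31))*D(-4, U) = (-13*(-31))*(-1 - 100)² = 403*(-101)² = 403*10201 = 4111003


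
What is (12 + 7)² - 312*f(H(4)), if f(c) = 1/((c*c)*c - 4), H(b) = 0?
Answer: 439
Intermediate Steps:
f(c) = 1/(-4 + c³) (f(c) = 1/(c²*c - 4) = 1/(c³ - 4) = 1/(-4 + c³))
(12 + 7)² - 312*f(H(4)) = (12 + 7)² - 312/(-4 + 0³) = 19² - 312/(-4 + 0) = 361 - 312/(-4) = 361 - 312*(-¼) = 361 + 78 = 439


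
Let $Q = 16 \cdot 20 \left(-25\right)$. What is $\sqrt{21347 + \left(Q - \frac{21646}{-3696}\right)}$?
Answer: $\frac{\sqrt{11400348498}}{924} \approx 115.55$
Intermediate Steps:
$Q = -8000$ ($Q = 320 \left(-25\right) = -8000$)
$\sqrt{21347 + \left(Q - \frac{21646}{-3696}\right)} = \sqrt{21347 - \left(8000 + \frac{21646}{-3696}\right)} = \sqrt{21347 - \frac{14773177}{1848}} = \sqrt{\frac{24676079}{1848}} = \frac{\sqrt{11400348498}}{924}$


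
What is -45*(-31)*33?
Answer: 46035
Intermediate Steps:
-45*(-31)*33 = 1395*33 = 46035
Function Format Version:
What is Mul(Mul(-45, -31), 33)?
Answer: 46035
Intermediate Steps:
Mul(Mul(-45, -31), 33) = Mul(1395, 33) = 46035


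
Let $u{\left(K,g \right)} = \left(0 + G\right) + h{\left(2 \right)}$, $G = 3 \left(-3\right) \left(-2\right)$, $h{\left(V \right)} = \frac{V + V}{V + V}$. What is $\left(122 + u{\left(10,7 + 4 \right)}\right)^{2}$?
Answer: $19881$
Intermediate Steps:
$h{\left(V \right)} = 1$ ($h{\left(V \right)} = \frac{2 V}{2 V} = 2 V \frac{1}{2 V} = 1$)
$G = 18$ ($G = \left(-9\right) \left(-2\right) = 18$)
$u{\left(K,g \right)} = 19$ ($u{\left(K,g \right)} = \left(0 + 18\right) + 1 = 18 + 1 = 19$)
$\left(122 + u{\left(10,7 + 4 \right)}\right)^{2} = \left(122 + 19\right)^{2} = 141^{2} = 19881$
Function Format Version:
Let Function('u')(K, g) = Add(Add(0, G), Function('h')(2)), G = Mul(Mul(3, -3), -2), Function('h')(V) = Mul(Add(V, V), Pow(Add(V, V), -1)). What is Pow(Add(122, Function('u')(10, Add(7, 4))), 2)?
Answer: 19881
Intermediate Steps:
Function('h')(V) = 1 (Function('h')(V) = Mul(Mul(2, V), Pow(Mul(2, V), -1)) = Mul(Mul(2, V), Mul(Rational(1, 2), Pow(V, -1))) = 1)
G = 18 (G = Mul(-9, -2) = 18)
Function('u')(K, g) = 19 (Function('u')(K, g) = Add(Add(0, 18), 1) = Add(18, 1) = 19)
Pow(Add(122, Function('u')(10, Add(7, 4))), 2) = Pow(Add(122, 19), 2) = Pow(141, 2) = 19881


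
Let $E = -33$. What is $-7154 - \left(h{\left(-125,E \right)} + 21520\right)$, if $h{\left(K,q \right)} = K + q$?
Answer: $-28516$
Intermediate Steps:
$-7154 - \left(h{\left(-125,E \right)} + 21520\right) = -7154 - \left(\left(-125 - 33\right) + 21520\right) = -7154 - \left(-158 + 21520\right) = -7154 - 21362 = -28516$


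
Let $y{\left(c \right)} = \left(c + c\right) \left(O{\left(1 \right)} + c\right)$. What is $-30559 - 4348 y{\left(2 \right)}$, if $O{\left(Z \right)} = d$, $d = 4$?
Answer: $-134911$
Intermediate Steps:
$O{\left(Z \right)} = 4$
$y{\left(c \right)} = 2 c \left(4 + c\right)$ ($y{\left(c \right)} = \left(c + c\right) \left(4 + c\right) = 2 c \left(4 + c\right)$)
$-30559 - 4348 y{\left(2 \right)} = -30559 - 4348 \cdot 2 \cdot 2 \left(4 + 2\right) = -30559 - 4348 \cdot 2 \cdot 2 \cdot 6 = -30559 - 4348 \cdot 24 = -30559 - 104352 = -134911$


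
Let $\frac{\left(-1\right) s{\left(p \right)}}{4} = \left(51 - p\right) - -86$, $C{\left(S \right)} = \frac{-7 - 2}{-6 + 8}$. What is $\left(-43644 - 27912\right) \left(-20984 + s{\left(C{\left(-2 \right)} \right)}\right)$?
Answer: $1542031800$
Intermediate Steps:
$C{\left(S \right)} = - \frac{9}{2}$
$s{\left(p \right)} = -548 + 4 p$ ($s{\left(p \right)} = - 4 \left(\left(51 - p\right) - -86\right) = - 4 \left(\left(51 - p\right) + 86\right) = - 4 \left(137 - p\right) = -548 + 4 p$)
$\left(-43644 - 27912\right) \left(-20984 + s{\left(C{\left(-2 \right)} \right)}\right) = \left(-43644 - 27912\right) \left(-20984 + \left(-548 + 4 \left(- \frac{9}{2}\right)\right)\right) = - 71556 \left(-20984 - 566\right) = \left(-71556\right) \left(-21550\right) = 1542031800$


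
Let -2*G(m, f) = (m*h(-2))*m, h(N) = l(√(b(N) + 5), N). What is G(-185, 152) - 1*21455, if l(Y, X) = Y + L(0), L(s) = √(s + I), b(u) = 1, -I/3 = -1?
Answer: -21455 - 34225*√3/2 - 34225*√6/2 ≈ -93012.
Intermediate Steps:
I = 3 (I = -3*(-1) = 3)
L(s) = √(3 + s) (L(s) = √(s + 3) = √(3 + s))
l(Y, X) = Y + √3 (l(Y, X) = Y + √(3 + 0) = Y + √3)
h(N) = √3 + √6 (h(N) = √(1 + 5) + √3 = √6 + √3 = √3 + √6)
G(m, f) = -m²*(√3 + √6)/2 (G(m, f) = -m*(√3 + √6)*m/2 = -m²*(√3 + √6)/2)
G(-185, 152) - 1*21455 = (½)*(-185)²*(-√3 - √6) - 1*21455 = (½)*34225*(-√3 - √6) - 21455 = (-34225*√3/2 - 34225*√6/2) - 21455 = -21455 - 34225*√3/2 - 34225*√6/2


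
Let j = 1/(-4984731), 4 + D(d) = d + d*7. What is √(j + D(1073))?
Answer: 7*√483428390377489/1661577 ≈ 92.628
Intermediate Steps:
D(d) = -4 + 8*d (D(d) = -4 + (d + d*7) = -4 + (d + 7*d) = -4 + 8*d)
j = -1/4984731 ≈ -2.0061e-7
√(j + D(1073)) = √(-1/4984731 + (-4 + 8*1073)) = √(-1/4984731 + (-4 + 8584)) = √(-1/4984731 + 8580) = √(42768991979/4984731) = 7*√483428390377489/1661577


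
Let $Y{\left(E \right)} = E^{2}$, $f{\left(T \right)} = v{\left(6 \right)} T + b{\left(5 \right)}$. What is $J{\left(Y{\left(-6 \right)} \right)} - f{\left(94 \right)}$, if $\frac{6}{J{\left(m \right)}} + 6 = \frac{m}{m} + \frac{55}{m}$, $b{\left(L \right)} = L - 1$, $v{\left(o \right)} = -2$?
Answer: $\frac{22784}{125} \approx 182.27$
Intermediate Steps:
$b{\left(L \right)} = -1 + L$
$f{\left(T \right)} = 4 - 2 T$ ($f{\left(T \right)} = - 2 T + \left(-1 + 5\right) = - 2 T + 4 = 4 - 2 T$)
$J{\left(m \right)} = \frac{6}{-5 + \frac{55}{m}}$ ($J{\left(m \right)} = \frac{6}{-6 + \left(\frac{m}{m} + \frac{55}{m}\right)} = \frac{6}{-6 + \left(1 + \frac{55}{m}\right)} = \frac{6}{-5 + \frac{55}{m}}$)
$J{\left(Y{\left(-6 \right)} \right)} - f{\left(94 \right)} = - \frac{6 \left(-6\right)^{2}}{-55 + 5 \left(-6\right)^{2}} - \left(4 - 188\right) = \left(-6\right) 36 \frac{1}{-55 + 5 \cdot 36} - \left(4 - 188\right) = \left(-6\right) 36 \frac{1}{-55 + 180} - -184 = \left(-6\right) 36 \cdot \frac{1}{125} + 184 = - \frac{216}{125} + 184 = \frac{22784}{125}$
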